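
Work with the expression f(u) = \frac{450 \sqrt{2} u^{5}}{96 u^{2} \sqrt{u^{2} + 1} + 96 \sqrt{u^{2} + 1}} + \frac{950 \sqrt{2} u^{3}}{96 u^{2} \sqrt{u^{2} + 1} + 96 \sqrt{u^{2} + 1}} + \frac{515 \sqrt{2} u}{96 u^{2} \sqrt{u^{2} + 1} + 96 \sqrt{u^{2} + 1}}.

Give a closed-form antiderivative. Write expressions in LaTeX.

f has the shape v'r + vr' for v = \frac{5 \sqrt{2 u^{2} + 2}}{4} and r = \frac{5 u^{2}}{4} + \frac{5}{3} - \frac{1}{2 \left(4 u^{2} + 4\right)} — it is the derivative of the product v*r.
Check: d/du[\frac{150 \sqrt{2} u^{4} \sqrt{u^{2} + 1} + 350 \sqrt{2} u^{2} \sqrt{u^{2} + 1} + 185 \sqrt{2} \sqrt{u^{2} + 1}}{96 u^{2} + 96}] = \frac{450 \sqrt{2} u^{5} + 950 \sqrt{2} u^{3} + 515 \sqrt{2} u}{96 u^{2} \sqrt{u^{2} + 1} + 96 \sqrt{u^{2} + 1}}, which equals f(u).

An antiderivative is F(u) = \frac{150 \sqrt{2} u^{4} \sqrt{u^{2} + 1} + 350 \sqrt{2} u^{2} \sqrt{u^{2} + 1} + 185 \sqrt{2} \sqrt{u^{2} + 1}}{96 u^{2} + 96}.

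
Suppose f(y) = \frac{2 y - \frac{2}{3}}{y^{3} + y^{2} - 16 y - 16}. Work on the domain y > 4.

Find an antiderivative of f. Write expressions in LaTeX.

Factor the denominator (3 \left(y - 4\right) \left(y + 1\right) \left(y + 4\right)) and decompose: f = - \frac{13}{36 \left(y + 4\right)} + \frac{8}{45 \left(y + 1\right)} + \frac{11}{60 \left(y - 4\right)}; each piece integrates to a log, atan, or power term.
Check: d/dy[\frac{11 \log{\left(y - 4 \right)}}{60} + \frac{8 \log{\left(y + 1 \right)}}{45} - \frac{13 \log{\left(y + 4 \right)}}{36}] = \frac{6 y - 2}{3 y^{3} + 3 y^{2} - 48 y - 48}, which equals f(y).

An antiderivative is F(y) = \frac{11 \log{\left(y - 4 \right)}}{60} + \frac{8 \log{\left(y + 1 \right)}}{45} - \frac{13 \log{\left(y + 4 \right)}}{36}.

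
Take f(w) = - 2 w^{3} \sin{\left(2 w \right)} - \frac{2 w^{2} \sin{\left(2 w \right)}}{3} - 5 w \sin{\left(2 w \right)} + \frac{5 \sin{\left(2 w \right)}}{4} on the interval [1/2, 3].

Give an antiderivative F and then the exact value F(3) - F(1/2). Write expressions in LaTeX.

Antiderivative: F(w) = \frac{24 w^{3} \cos{\left(2 w \right)} - 36 w^{2} \sin{\left(2 w \right)} + 8 w^{2} \cos{\left(2 w \right)} - 8 w \sin{\left(2 w \right)} + 24 w \cos{\left(2 w \right)} - 12 \sin{\left(2 w \right)} - 19 \cos{\left(2 w \right)}}{24}; value = \frac{\cos{\left(1 \right)}}{12} + \frac{25 \sin{\left(1 \right)}}{24} - 15 \sin{\left(6 \right)} + \frac{773 \cos{\left(6 \right)}}{24}

Integrate term by term and add the pieces.
F(w) = \frac{24 w^{3} \cos{\left(2 w \right)} - 36 w^{2} \sin{\left(2 w \right)} + 8 w^{2} \cos{\left(2 w \right)} - 8 w \sin{\left(2 w \right)} + 24 w \cos{\left(2 w \right)} - 12 \sin{\left(2 w \right)} - 19 \cos{\left(2 w \right)}}{24} is an antiderivative of f.
Check: d/dw[\frac{24 w^{3} \cos{\left(2 w \right)} - 36 w^{2} \sin{\left(2 w \right)} + 8 w^{2} \cos{\left(2 w \right)} - 8 w \sin{\left(2 w \right)} + 24 w \cos{\left(2 w \right)} - 12 \sin{\left(2 w \right)} - 19 \cos{\left(2 w \right)}}{24}] = - 2 w^{3} \sin{\left(2 w \right)} - \frac{2 w^{2} \sin{\left(2 w \right)}}{3} - 5 w \sin{\left(2 w \right)} + \frac{5 \sin{\left(2 w \right)}}{4} = f(w).
F(3) = - 15 \sin{\left(6 \right)} + \frac{773 \cos{\left(6 \right)}}{24}; F(1/2) = - \frac{25 \sin{\left(1 \right)}}{24} - \frac{\cos{\left(1 \right)}}{12}.
Integral = F(3) - F(1/2) = \frac{\cos{\left(1 \right)}}{12} + \frac{25 \sin{\left(1 \right)}}{24} - 15 \sin{\left(6 \right)} + \frac{773 \cos{\left(6 \right)}}{24}.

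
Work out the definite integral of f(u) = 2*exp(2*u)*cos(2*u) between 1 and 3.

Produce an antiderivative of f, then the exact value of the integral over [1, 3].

Antiderivative: F(u) = (sin(2*u) + cos(2*u))*exp(2*u)/2; value = exp(6)*sin(6)/2 - exp(2)*sin(2)/2 - exp(2)*cos(2)/2 + exp(6)*cos(6)/2

For F(u) to be correct the identity F'(u) - f(u) = 0 must hold.
F(u) = (sin(2*u) + cos(2*u))*exp(2*u)/2 is an antiderivative of f.
Check: d/du[(sin(2*u) + cos(2*u))*exp(2*u)/2] = 2*exp(2*u)*cos(2*u) = f(u).
F(3) = exp(6)*sin(6)/2 + exp(6)*cos(6)/2; F(1) = exp(2)*cos(2)/2 + exp(2)*sin(2)/2.
Integral = F(3) - F(1) = exp(6)*sin(6)/2 - exp(2)*sin(2)/2 - exp(2)*cos(2)/2 + exp(6)*cos(6)/2.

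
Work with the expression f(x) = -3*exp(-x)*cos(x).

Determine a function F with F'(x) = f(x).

An antiderivative is F(x) = (-3*sin(x) + 3*cos(x))*exp(-x)/2.

For F(x) to be correct the identity F'(x) - f(x) = 0 must hold.
Check: d/dx[(-3*sin(x) + 3*cos(x))*exp(-x)/2] = -3*exp(-x)*cos(x) = f(x).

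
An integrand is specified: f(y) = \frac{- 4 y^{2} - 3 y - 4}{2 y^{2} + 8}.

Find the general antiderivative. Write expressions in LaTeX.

F(y) = - 2 y - \frac{3 \log{\left(y^{2} + 4 \right)}}{4} + 3 \operatorname{atan}{\left(\frac{y}{2} \right)} + C

Whatever form F(y) takes, F'(y) = f(y) is non-negotiable.
Check: d/dy[- 2 y - \frac{3 \log{\left(y^{2} + 4 \right)}}{4} + 3 \operatorname{atan}{\left(\frac{y}{2} \right)}] = \frac{- 4 y^{2} - 3 y - 4}{2 y^{2} + 8} = f(y).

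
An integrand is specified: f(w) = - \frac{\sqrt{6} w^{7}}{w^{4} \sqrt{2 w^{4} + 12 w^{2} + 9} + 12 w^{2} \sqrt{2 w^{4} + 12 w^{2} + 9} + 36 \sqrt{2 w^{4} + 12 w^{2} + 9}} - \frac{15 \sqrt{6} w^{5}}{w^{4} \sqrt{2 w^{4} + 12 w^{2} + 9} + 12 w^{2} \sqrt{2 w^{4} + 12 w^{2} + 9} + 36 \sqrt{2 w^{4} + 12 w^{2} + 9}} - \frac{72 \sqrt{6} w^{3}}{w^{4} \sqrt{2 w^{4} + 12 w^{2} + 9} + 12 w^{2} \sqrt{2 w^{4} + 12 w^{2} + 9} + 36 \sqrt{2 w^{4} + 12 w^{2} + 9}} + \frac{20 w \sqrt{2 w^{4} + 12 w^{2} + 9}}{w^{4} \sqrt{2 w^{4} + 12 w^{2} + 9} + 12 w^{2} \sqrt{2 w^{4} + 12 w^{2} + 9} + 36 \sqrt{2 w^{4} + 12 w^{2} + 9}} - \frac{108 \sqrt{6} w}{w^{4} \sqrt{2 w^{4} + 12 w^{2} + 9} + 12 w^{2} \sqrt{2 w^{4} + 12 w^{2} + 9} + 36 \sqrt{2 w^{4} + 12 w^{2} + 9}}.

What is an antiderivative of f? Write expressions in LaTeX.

An antiderivative is F(w) = - \frac{\sqrt{6} w^{2} \sqrt{2 w^{4} + 12 w^{2} + 9} + 6 \sqrt{6} \sqrt{2 w^{4} + 12 w^{2} + 9} + 40}{4 \left(w^{2} + 6\right)}.

Integrate term by term and add the pieces.
Check: d/dw[- \frac{\sqrt{6} w^{2} \sqrt{2 w^{4} + 12 w^{2} + 9} + 6 \sqrt{6} \sqrt{2 w^{4} + 12 w^{2} + 9} + 40}{4 \left(w^{2} + 6\right)}] = \frac{- \sqrt{6} w^{7} - 15 \sqrt{6} w^{5} - 72 \sqrt{6} w^{3} + 20 w \sqrt{2 w^{4} + 12 w^{2} + 9} - 108 \sqrt{6} w}{w^{4} \sqrt{2 w^{4} + 12 w^{2} + 9} + 12 w^{2} \sqrt{2 w^{4} + 12 w^{2} + 9} + 36 \sqrt{2 w^{4} + 12 w^{2} + 9}}, which equals f(w).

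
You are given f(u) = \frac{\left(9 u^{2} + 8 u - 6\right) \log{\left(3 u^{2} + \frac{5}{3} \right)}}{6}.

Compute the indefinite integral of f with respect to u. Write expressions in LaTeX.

F(u) = \frac{u^{3} \log{\left(3 u^{2} + \frac{5}{3} \right)}}{2} - \frac{u^{3}}{3} + \frac{2 u^{2} \log{\left(3 u^{2} + \frac{5}{3} \right)}}{3} - \frac{2 u^{2}}{3} - u \log{\left(3 u^{2} + \frac{5}{3} \right)} + \frac{23 u}{9} + \frac{10 \log{\left(u^{2} + \frac{5}{9} \right)}}{27} - \frac{23 \sqrt{5} \operatorname{atan}{\left(\frac{3 \sqrt{5} u}{5} \right)}}{27} + C

Differentiate the proposed F(u) back; it has to land on f(u) exactly.
Check: d/du[\frac{u^{3} \log{\left(3 u^{2} + \frac{5}{3} \right)}}{2} - \frac{u^{3}}{3} + \frac{2 u^{2} \log{\left(3 u^{2} + \frac{5}{3} \right)}}{3} - \frac{2 u^{2}}{3} - u \log{\left(3 u^{2} + \frac{5}{3} \right)} + \frac{23 u}{9} + \frac{10 \log{\left(u^{2} + \frac{5}{9} \right)}}{27} - \frac{23 \sqrt{5} \operatorname{atan}{\left(\frac{3 \sqrt{5} u}{5} \right)}}{27}] = \frac{3 u^{2} \log{\left(3 u^{2} + \frac{5}{3} \right)}}{2} + \frac{4 u \log{\left(3 u^{2} + \frac{5}{3} \right)}}{3} - \log{\left(3 u^{2} + \frac{5}{3} \right)}, which equals f(u).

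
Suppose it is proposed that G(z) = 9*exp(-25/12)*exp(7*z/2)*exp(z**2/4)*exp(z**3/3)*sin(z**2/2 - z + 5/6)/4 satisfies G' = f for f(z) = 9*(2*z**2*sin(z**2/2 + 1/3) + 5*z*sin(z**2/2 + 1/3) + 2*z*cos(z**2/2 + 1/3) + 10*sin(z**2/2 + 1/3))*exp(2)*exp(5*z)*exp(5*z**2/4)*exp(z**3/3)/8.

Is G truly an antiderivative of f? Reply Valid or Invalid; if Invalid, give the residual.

d/dz[G] = (18*z**2*exp(7*z/2)*exp(z**2/4)*exp(z**3/3)*sin(z**2/2 - z + 5/6) + 9*z*exp(7*z/2)*exp(z**2/4)*exp(z**3/3)*sin(z**2/2 - z + 5/6) + 18*z*exp(7*z/2)*exp(z**2/4)*exp(z**3/3)*cos(z**2/2 - z + 5/6) + 63*exp(7*z/2)*exp(z**2/4)*exp(z**3/3)*sin(z**2/2 - z + 5/6) - 18*exp(7*z/2)*exp(z**2/4)*exp(z**3/3)*cos(z**2/2 - z + 5/6))*exp(-25/12)/8
d/dz[G] - f(z) = 9*z**2*exp(-25/12)*exp(7*z/2)*exp(z**2/4)*exp(z**3/3)*sin(z**2/2 - z + 5/6)/4 - 9*z**2*exp(2)*exp(5*z)*exp(5*z**2/4)*exp(z**3/3)*sin(z**2/2 + 1/3)/4 + 9*z*exp(-25/12)*exp(7*z/2)*exp(z**2/4)*exp(z**3/3)*sin(z**2/2 - z + 5/6)/8 + 9*z*exp(-25/12)*exp(7*z/2)*exp(z**2/4)*exp(z**3/3)*cos(z**2/2 - z + 5/6)/4 - 45*z*exp(2)*exp(5*z)*exp(5*z**2/4)*exp(z**3/3)*sin(z**2/2 + 1/3)/8 - 9*z*exp(2)*exp(5*z)*exp(5*z**2/4)*exp(z**3/3)*cos(z**2/2 + 1/3)/4 + 63*exp(-25/12)*exp(7*z/2)*exp(z**2/4)*exp(z**3/3)*sin(z**2/2 - z + 5/6)/8 - 9*exp(-25/12)*exp(7*z/2)*exp(z**2/4)*exp(z**3/3)*cos(z**2/2 - z + 5/6)/4 - 45*exp(2)*exp(5*z)*exp(5*z**2/4)*exp(z**3/3)*sin(z**2/2 + 1/3)/4 != 0.

Invalid: d/dz[G] - f = 9*z**2*exp(-25/12)*exp(7*z/2)*exp(z**2/4)*exp(z**3/3)*sin(z**2/2 - z + 5/6)/4 - 9*z**2*exp(2)*exp(5*z)*exp(5*z**2/4)*exp(z**3/3)*sin(z**2/2 + 1/3)/4 + 9*z*exp(-25/12)*exp(7*z/2)*exp(z**2/4)*exp(z**3/3)*sin(z**2/2 - z + 5/6)/8 + 9*z*exp(-25/12)*exp(7*z/2)*exp(z**2/4)*exp(z**3/3)*cos(z**2/2 - z + 5/6)/4 - 45*z*exp(2)*exp(5*z)*exp(5*z**2/4)*exp(z**3/3)*sin(z**2/2 + 1/3)/8 - 9*z*exp(2)*exp(5*z)*exp(5*z**2/4)*exp(z**3/3)*cos(z**2/2 + 1/3)/4 + 63*exp(-25/12)*exp(7*z/2)*exp(z**2/4)*exp(z**3/3)*sin(z**2/2 - z + 5/6)/8 - 9*exp(-25/12)*exp(7*z/2)*exp(z**2/4)*exp(z**3/3)*cos(z**2/2 - z + 5/6)/4 - 45*exp(2)*exp(5*z)*exp(5*z**2/4)*exp(z**3/3)*sin(z**2/2 + 1/3)/4, which is not 0.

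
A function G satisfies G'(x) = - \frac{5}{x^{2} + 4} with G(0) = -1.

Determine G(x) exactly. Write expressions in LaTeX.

G(x) = - \frac{5 \operatorname{atan}{\left(\frac{x}{2} \right)}}{2} - 1

Since d/dx undoes antidifferentiation here, G(x) must give back the stated G'(x).
A general antiderivative is - \frac{5 \operatorname{atan}{\left(\frac{x}{2} \right)}}{2} + C.
The condition gives C = -1 - (0) = -1.
So G(x) = - \frac{5 \operatorname{atan}{\left(\frac{x}{2} \right)}}{2} - 1.
Check: d/dx[- \frac{5 \operatorname{atan}{\left(\frac{x}{2} \right)}}{2} - 1] = - \frac{5}{x^{2} + 4} = G'(x).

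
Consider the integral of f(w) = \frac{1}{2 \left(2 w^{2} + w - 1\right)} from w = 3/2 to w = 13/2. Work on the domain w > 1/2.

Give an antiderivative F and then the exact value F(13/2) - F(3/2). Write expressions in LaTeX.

Factor the denominator (2 \left(w + 1\right) \left(2 w - 1\right)) and decompose: f = \frac{1}{3 \left(2 w - 1\right)} - \frac{1}{6 \left(w + 1\right)}; each piece integrates to a log, atan, or power term.
F(w) = \frac{\log{\left(w - \frac{1}{2} \right)}}{6} - \frac{\log{\left(w + 1 \right)}}{6} is an antiderivative of f.
Check: d/dw[\frac{\log{\left(w - \frac{1}{2} \right)}}{6} - \frac{\log{\left(w + 1 \right)}}{6}] = \frac{1}{4 w^{2} + 2 w - 2}, which equals f(w).
F(13/2) = - \frac{\log{\left(\frac{15}{2} \right)}}{6} + \frac{\log{\left(6 \right)}}{6}; F(3/2) = - \frac{\log{\left(\frac{5}{2} \right)}}{6}.
Integral = F(13/2) - F(3/2) = - \frac{\log{\left(\frac{15}{2} \right)}}{6} + \frac{\log{\left(\frac{5}{2} \right)}}{6} + \frac{\log{\left(6 \right)}}{6}.

Antiderivative: F(w) = \frac{\log{\left(w - \frac{1}{2} \right)}}{6} - \frac{\log{\left(w + 1 \right)}}{6}; value = - \frac{\log{\left(\frac{15}{2} \right)}}{6} + \frac{\log{\left(\frac{5}{2} \right)}}{6} + \frac{\log{\left(6 \right)}}{6}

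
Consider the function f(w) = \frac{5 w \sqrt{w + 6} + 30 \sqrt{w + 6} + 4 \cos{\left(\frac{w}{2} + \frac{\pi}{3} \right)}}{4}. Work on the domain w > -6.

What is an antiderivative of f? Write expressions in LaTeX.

Any candidate F(w) must reproduce f(w) exactly when differentiated.
Check: d/dw[\frac{w^{2} \sqrt{w + 6}}{2} + 6 w \sqrt{w + 6} + 18 \sqrt{w + 6} + 2 \sin{\left(\frac{w}{2} + \frac{\pi}{3} \right)}] = \frac{5 w^{2} + 60 w + 4 \sqrt{w + 6} \cos{\left(\frac{w}{2} + \frac{\pi}{3} \right)} + 180}{4 \sqrt{w + 6}}, which equals f(w).

An antiderivative is F(w) = \frac{w^{2} \sqrt{w + 6}}{2} + 6 w \sqrt{w + 6} + 18 \sqrt{w + 6} + 2 \sin{\left(\frac{w}{2} + \frac{\pi}{3} \right)}.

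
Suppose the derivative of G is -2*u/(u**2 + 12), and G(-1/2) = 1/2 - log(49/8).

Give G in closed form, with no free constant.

G'(u) matches the chain-rule pattern g'(h)*h' with inner function h(u) = u**2/2 + 6; substituting w = h(u) collapses the integral.
A general antiderivative is -log(u**2/2 + 6) + C.
The condition gives C = 1/2 - log(49/8) - (-log(49/8)) = 1/2.
So G(u) = -(2*log(u**2/2 + 6) - 1)/2.
Check: d/du[-(2*log(u**2/2 + 6) - 1)/2] = -2*u/(u**2 + 12) = G'(u).

G(u) = -(2*log(u**2/2 + 6) - 1)/2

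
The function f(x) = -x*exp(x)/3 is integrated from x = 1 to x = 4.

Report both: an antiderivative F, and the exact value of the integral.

Antiderivative: F(x) = (1 - x)*exp(x)/3; value = -exp(4)

Recognize the product-rule pattern: f = u'v + uv' with u = 1/3 - x/3, v = exp(x), so integration by parts undoes it.
F(x) = (1 - x)*exp(x)/3 is an antiderivative of f.
Check: d/dx[(1 - x)*exp(x)/3] = -x*exp(x)/3 = f(x).
F(4) = -exp(4); F(1) = 0.
Integral = F(4) - F(1) = -exp(4).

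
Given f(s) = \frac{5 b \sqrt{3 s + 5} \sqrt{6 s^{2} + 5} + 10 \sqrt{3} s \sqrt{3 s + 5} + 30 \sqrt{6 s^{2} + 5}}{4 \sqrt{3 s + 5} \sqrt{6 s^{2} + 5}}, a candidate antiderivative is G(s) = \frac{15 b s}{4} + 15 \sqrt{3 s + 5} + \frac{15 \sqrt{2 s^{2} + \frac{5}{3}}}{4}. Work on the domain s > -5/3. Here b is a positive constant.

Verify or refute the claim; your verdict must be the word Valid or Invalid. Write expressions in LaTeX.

Invalid: d/ds[G] - f = \frac{90 b s^{3} + 150 b s^{2} + 75 b s + 125 b + 180 s^{2} \sqrt{3 s + 5} + 30 \sqrt{3} s^{2} \sqrt{6 s^{2} + 5} + 50 \sqrt{3} s \sqrt{6 s^{2} + 5} + 150 \sqrt{3 s + 5}}{36 s^{3} + 60 s^{2} + 30 s + 50}, which is not 0.

d/ds[G] = \frac{15 b \sqrt{3 s + 5} \sqrt{6 s^{2} + 5} + 30 \sqrt{3} s \sqrt{3 s + 5} + 90 \sqrt{6 s^{2} + 5}}{4 \sqrt{3 s + 5} \sqrt{6 s^{2} + 5}}
d/ds[G] - f(s) = \frac{90 b s^{3} + 150 b s^{2} + 75 b s + 125 b + 180 s^{2} \sqrt{3 s + 5} + 30 \sqrt{3} s^{2} \sqrt{6 s^{2} + 5} + 50 \sqrt{3} s \sqrt{6 s^{2} + 5} + 150 \sqrt{3 s + 5}}{36 s^{3} + 60 s^{2} + 30 s + 50} != 0.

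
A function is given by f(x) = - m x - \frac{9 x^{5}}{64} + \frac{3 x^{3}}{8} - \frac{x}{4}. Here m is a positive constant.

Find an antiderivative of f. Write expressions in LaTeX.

Integrate term by term and add the pieces.
Check: d/dx[- \frac{m x^{2}}{2} - \frac{3 x^{6}}{128} + \frac{3 x^{4}}{32} - \frac{x^{2}}{8}] = - m x - \frac{9 x^{5}}{64} + \frac{3 x^{3}}{8} - \frac{x}{4} = f(x).

An antiderivative is F(x) = - \frac{m x^{2}}{2} - \frac{3 x^{6}}{128} + \frac{3 x^{4}}{32} - \frac{x^{2}}{8}.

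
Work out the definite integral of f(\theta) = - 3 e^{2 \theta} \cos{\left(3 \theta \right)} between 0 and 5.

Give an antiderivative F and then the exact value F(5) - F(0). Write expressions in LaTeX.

Any candidate F(\theta) must reproduce f(\theta) exactly when differentiated.
F(\theta) = - \frac{9 e^{2 \theta} \sin{\left(3 \theta \right)}}{13} - \frac{6 e^{2 \theta} \cos{\left(3 \theta \right)}}{13} is an antiderivative of f.
Check: d/d\theta[- \frac{9 e^{2 \theta} \sin{\left(3 \theta \right)}}{13} - \frac{6 e^{2 \theta} \cos{\left(3 \theta \right)}}{13}] = - 3 e^{2 \theta} \cos{\left(3 \theta \right)} = f(\theta).
F(5) = - \frac{9 e^{10} \sin{\left(15 \right)}}{13} - \frac{6 e^{10} \cos{\left(15 \right)}}{13}; F(0) = - \frac{6}{13}.
Integral = F(5) - F(0) = - \frac{9 e^{10} \sin{\left(15 \right)}}{13} + \frac{6}{13} - \frac{6 e^{10} \cos{\left(15 \right)}}{13}.

Antiderivative: F(\theta) = - \frac{9 e^{2 \theta} \sin{\left(3 \theta \right)}}{13} - \frac{6 e^{2 \theta} \cos{\left(3 \theta \right)}}{13}; value = - \frac{9 e^{10} \sin{\left(15 \right)}}{13} + \frac{6}{13} - \frac{6 e^{10} \cos{\left(15 \right)}}{13}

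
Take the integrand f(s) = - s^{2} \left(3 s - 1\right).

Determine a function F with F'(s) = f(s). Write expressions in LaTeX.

Since d/ds undoes antidifferentiation here, F'(s) = f(s) is required of F(s).
Check: d/ds[- \frac{3 s^{4}}{4} + \frac{s^{3}}{3}] = - 3 s^{3} + s^{2}, which equals f(s).

An antiderivative is F(s) = - \frac{3 s^{4}}{4} + \frac{s^{3}}{3}.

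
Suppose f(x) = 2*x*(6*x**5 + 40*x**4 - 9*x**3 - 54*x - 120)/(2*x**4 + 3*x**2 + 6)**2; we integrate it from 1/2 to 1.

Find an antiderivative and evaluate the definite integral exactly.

Antiderivative: F(x) = (-6*x**3 - 20*x**2)/(2*x**4 + 3*x**2 + 6); value = -84/55

Since d/dx undoes antidifferentiation here, F'(x) = f(x) is required of F(x).
F(x) = (-6*x**3 - 20*x**2)/(2*x**4 + 3*x**2 + 6) is an antiderivative of f.
Check: d/dx[(-6*x**3 - 20*x**2)/(2*x**4 + 3*x**2 + 6)] = (12*x**6 + 80*x**5 - 18*x**4 - 108*x**2 - 240*x)/(4*x**8 + 12*x**6 + 33*x**4 + 36*x**2 + 36), which equals f(x).
F(1) = -26/11; F(1/2) = -46/55.
Integral = F(1) - F(1/2) = -84/55.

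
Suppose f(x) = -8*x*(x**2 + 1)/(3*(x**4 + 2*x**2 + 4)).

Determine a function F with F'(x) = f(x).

f matches the chain-rule pattern g'(h)*h' with inner function h(x) = x**4 + 2*x**2 + 4; substituting u = h(x) collapses the integral.
Check: d/dx[-2*log(x**4 + 2*x**2 + 4)/3] = (-8*x**3 - 8*x)/(3*x**4 + 6*x**2 + 12), which equals f(x).

An antiderivative is F(x) = -2*log(x**4 + 2*x**2 + 4)/3.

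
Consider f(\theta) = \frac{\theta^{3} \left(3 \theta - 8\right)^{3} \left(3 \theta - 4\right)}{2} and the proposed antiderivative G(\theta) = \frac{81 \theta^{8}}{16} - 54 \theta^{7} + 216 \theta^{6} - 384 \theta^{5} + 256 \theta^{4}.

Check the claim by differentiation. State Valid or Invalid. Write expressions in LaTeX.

d/d\theta[G] = \frac{81 \theta^{7}}{2} - 378 \theta^{6} + 1296 \theta^{5} - 1920 \theta^{4} + 1024 \theta^{3}
This equals f(\theta) exactly, so the claim holds.

Valid. The derivative of G reproduces f.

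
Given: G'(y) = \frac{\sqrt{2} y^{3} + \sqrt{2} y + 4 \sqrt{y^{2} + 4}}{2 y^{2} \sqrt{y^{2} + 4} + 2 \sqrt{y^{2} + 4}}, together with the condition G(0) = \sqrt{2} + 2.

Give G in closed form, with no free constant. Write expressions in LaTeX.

The proposed G(y) is checked by its d/dy: the result must match the given G'(y).
A general antiderivative is \sqrt{\frac{y^{2}}{2} + 2} + 2 \operatorname{atan}{\left(y \right)} + C.
The condition gives C = \sqrt{2} + 2 - (\sqrt{2}) = 2.
So G(y) = \frac{\sqrt{2} \sqrt{y^{2} + 4} + 4 \operatorname{atan}{\left(y \right)} + 4}{2}.
Check: d/dy[\frac{\sqrt{2} \sqrt{y^{2} + 4} + 4 \operatorname{atan}{\left(y \right)} + 4}{2}] = \frac{\sqrt{2} y^{3} + \sqrt{2} y + 4 \sqrt{y^{2} + 4}}{2 y^{2} \sqrt{y^{2} + 4} + 2 \sqrt{y^{2} + 4}} = G'(y).

G(y) = \frac{\sqrt{2} \sqrt{y^{2} + 4} + 4 \operatorname{atan}{\left(y \right)} + 4}{2}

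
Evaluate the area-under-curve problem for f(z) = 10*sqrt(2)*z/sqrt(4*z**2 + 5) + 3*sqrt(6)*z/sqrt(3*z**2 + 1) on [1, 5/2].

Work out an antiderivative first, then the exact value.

Integrate term by term and add the pieces.
F(z) = (2*sqrt(6)*sqrt(3*z**2 + 1) + 5*sqrt(2)*sqrt(4*z**2 + 5))/2 is an antiderivative of f.
Check: d/dz[(2*sqrt(6)*sqrt(3*z**2 + 1) + 5*sqrt(2)*sqrt(4*z**2 + 5))/2] = (10*sqrt(2)*z*sqrt(3*z**2 + 1) + 3*sqrt(6)*z*sqrt(4*z**2 + 5))/(sqrt(3*z**2 + 1)*sqrt(4*z**2 + 5)), which equals f(z).
F(5/2) = sqrt(474)/2 + 5*sqrt(15); F(1) = 2*sqrt(6) + 15*sqrt(2)/2.
Integral = F(5/2) - F(1) = -15*sqrt(2)/2 - 2*sqrt(6) + sqrt(474)/2 + 5*sqrt(15).

Antiderivative: F(z) = (2*sqrt(6)*sqrt(3*z**2 + 1) + 5*sqrt(2)*sqrt(4*z**2 + 5))/2; value = -15*sqrt(2)/2 - 2*sqrt(6) + sqrt(474)/2 + 5*sqrt(15)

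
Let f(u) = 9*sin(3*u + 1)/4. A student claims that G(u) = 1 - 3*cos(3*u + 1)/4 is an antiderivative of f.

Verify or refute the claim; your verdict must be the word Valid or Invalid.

Valid - differentiating G returns exactly f.

d/du[G] = 9*sin(3*u + 1)/4
This equals f(u) exactly, so the claim holds.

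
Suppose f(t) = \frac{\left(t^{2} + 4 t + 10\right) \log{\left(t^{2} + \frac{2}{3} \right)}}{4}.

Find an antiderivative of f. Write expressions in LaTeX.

A first test for any F(t): its t-derivative must equal f(t) identically.
Check: d/dt[\frac{t^{3} \log{\left(t^{2} + \frac{2}{3} \right)}}{12} - \frac{t^{3}}{18} + \frac{t^{2} \log{\left(t^{2} + \frac{2}{3} \right)}}{2} - \frac{t^{2}}{2} + \frac{5 t \log{\left(t^{2} + \frac{2}{3} \right)}}{2} - \frac{44 t}{9} + \frac{\log{\left(t^{2} + \frac{2}{3} \right)}}{3} + \frac{44 \sqrt{6} \operatorname{atan}{\left(\frac{\sqrt{6} t}{2} \right)}}{27}] = \frac{t^{2} \log{\left(t^{2} + \frac{2}{3} \right)}}{4} + t \log{\left(t^{2} + \frac{2}{3} \right)} + \frac{5 \log{\left(t^{2} + \frac{2}{3} \right)}}{2}, which equals f(t).

An antiderivative is F(t) = \frac{t^{3} \log{\left(t^{2} + \frac{2}{3} \right)}}{12} - \frac{t^{3}}{18} + \frac{t^{2} \log{\left(t^{2} + \frac{2}{3} \right)}}{2} - \frac{t^{2}}{2} + \frac{5 t \log{\left(t^{2} + \frac{2}{3} \right)}}{2} - \frac{44 t}{9} + \frac{\log{\left(t^{2} + \frac{2}{3} \right)}}{3} + \frac{44 \sqrt{6} \operatorname{atan}{\left(\frac{\sqrt{6} t}{2} \right)}}{27}.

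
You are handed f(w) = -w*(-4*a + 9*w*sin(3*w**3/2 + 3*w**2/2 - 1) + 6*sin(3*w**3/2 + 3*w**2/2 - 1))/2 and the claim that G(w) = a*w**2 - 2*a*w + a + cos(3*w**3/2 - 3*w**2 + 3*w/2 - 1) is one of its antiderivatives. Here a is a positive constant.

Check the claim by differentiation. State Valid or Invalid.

d/dw[G] = 2*a*w - 2*a - 9*w**2*sin(3*w**3/2 - 3*w**2 + 3*w/2 - 1)/2 + 6*w*sin(3*w**3/2 - 3*w**2 + 3*w/2 - 1) - 3*sin(3*w**3/2 - 3*w**2 + 3*w/2 - 1)/2
d/dw[G] - f(w) = -2*a + 9*w**2*sin(3*w**3/2 + 3*w**2/2 - 1)/2 - 9*w**2*sin(3*w**3/2 - 3*w**2 + 3*w/2 - 1)/2 + 3*w*sin(3*w**3/2 + 3*w**2/2 - 1) + 6*w*sin(3*w**3/2 - 3*w**2 + 3*w/2 - 1) - 3*sin(3*w**3/2 - 3*w**2 + 3*w/2 - 1)/2 != 0.

Invalid: d/dw[G] - f = -2*a + 9*w**2*sin(3*w**3/2 + 3*w**2/2 - 1)/2 - 9*w**2*sin(3*w**3/2 - 3*w**2 + 3*w/2 - 1)/2 + 3*w*sin(3*w**3/2 + 3*w**2/2 - 1) + 6*w*sin(3*w**3/2 - 3*w**2 + 3*w/2 - 1) - 3*sin(3*w**3/2 - 3*w**2 + 3*w/2 - 1)/2, which is not 0.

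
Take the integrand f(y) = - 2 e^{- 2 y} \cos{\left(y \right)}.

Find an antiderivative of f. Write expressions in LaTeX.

For F(y) to be correct the identity F'(y) - f(y) = 0 must hold.
Check: d/dy[\frac{\left(- 2 \sin{\left(y \right)} + 4 \cos{\left(y \right)}\right) e^{- 2 y}}{5}] = - 2 e^{- 2 y} \cos{\left(y \right)} = f(y).

An antiderivative is F(y) = \frac{\left(- 2 \sin{\left(y \right)} + 4 \cos{\left(y \right)}\right) e^{- 2 y}}{5}.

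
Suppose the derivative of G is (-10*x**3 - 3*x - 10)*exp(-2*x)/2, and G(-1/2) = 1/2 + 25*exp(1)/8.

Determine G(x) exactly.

G'(x) has the shape u'v + uv' for u = 5*x**3/2 + 15*x**2/4 + 9*x/2 + 19/4 and v = exp(-2*x) — it is the derivative of the product u*v.
A general antiderivative is (10*x**3 + 15*x**2 + 18*x + 19)*exp(-2*x)/4 + C.
The condition gives C = 1/2 + 25*exp(1)/8 - (25*exp(1)/8) = 1/2.
So G(x) = 5*x**3*exp(-2*x)/2 + 15*x**2*exp(-2*x)/4 + 9*x*exp(-2*x)/2 + 1/2 + 19*exp(-2*x)/4.
Check: d/dx[5*x**3*exp(-2*x)/2 + 15*x**2*exp(-2*x)/4 + 9*x*exp(-2*x)/2 + 1/2 + 19*exp(-2*x)/4] = (-10*x**3 - 3*x - 10)*exp(-2*x)/2 = G'(x).

G(x) = 5*x**3*exp(-2*x)/2 + 15*x**2*exp(-2*x)/4 + 9*x*exp(-2*x)/2 + 1/2 + 19*exp(-2*x)/4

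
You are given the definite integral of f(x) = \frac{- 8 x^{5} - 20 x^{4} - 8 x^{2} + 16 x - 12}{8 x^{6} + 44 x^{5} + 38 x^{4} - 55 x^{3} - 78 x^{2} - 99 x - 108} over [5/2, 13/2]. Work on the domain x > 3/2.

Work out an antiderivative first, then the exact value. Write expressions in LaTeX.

Factor the denominator (\left(x + 4\right) \left(2 x - 3\right) \left(2 x + 3\right)^{2} \left(x^{2} + 1\right)) and decompose: f = - \frac{8 \left(43 x - 19\right)}{2873 \left(x^{2} + 1\right)} - \frac{3454}{12675 \left(2 x + 3\right)} + \frac{126}{65 \left(2 x + 3\right)^{2}} - \frac{112}{429 \left(2 x - 3\right)} - \frac{2868}{4675 \left(x + 4\right)}; each piece integrates to a log, atan, or power term.
F(x) = \frac{- 309400 \left(2 x + 3\right) \log{\left(x - \frac{3}{2} \right)} - 322949 \left(2 x + 3\right) \log{\left(x + \frac{3}{2} \right)} - 1454076 \left(2 x + 3\right) \log{\left(x + 4 \right)} - 141900 \left(2 x + 3\right) \log{\left(x^{2} + 1 \right)} + 125400 \left(2 x + 3\right) \operatorname{atan}{\left(x \right)} - 2297295}{2370225 \left(2 x + 3\right)} is an antiderivative of f.
Check: d/dx[\frac{- 309400 \left(2 x + 3\right) \log{\left(x - \frac{3}{2} \right)} - 322949 \left(2 x + 3\right) \log{\left(x + \frac{3}{2} \right)} - 1454076 \left(2 x + 3\right) \log{\left(x + 4 \right)} - 141900 \left(2 x + 3\right) \log{\left(x^{2} + 1 \right)} + 125400 \left(2 x + 3\right) \operatorname{atan}{\left(x \right)} - 2297295}{2370225 \left(2 x + 3\right)}] = \frac{- 8 x^{5} - 20 x^{4} - 8 x^{2} + 16 x - 12}{8 x^{6} + 44 x^{5} + 38 x^{4} - 55 x^{3} - 78 x^{2} - 99 x - 108} = f(x).
F(13/2) = - \frac{2868 \log{\left(\frac{21}{2} \right)}}{4675} - \frac{1727 \log{\left(8 \right)}}{12675} - \frac{172 \log{\left(\frac{173}{4} \right)}}{2873} - \frac{56 \log{\left(5 \right)}}{429} - \frac{63}{1040} + \frac{152 \operatorname{atan}{\left(\frac{13}{2} \right)}}{2873}; F(5/2) = - \frac{2868 \log{\left(\frac{13}{2} \right)}}{4675} - \frac{1727 \log{\left(4 \right)}}{12675} - \frac{63}{520} - \frac{172 \log{\left(\frac{29}{4} \right)}}{2873} + \frac{152 \operatorname{atan}{\left(\frac{5}{2} \right)}}{2873}.
Integral = F(13/2) - F(5/2) = - \frac{2868 \log{\left(\frac{21}{2} \right)}}{4675} - \frac{1727 \log{\left(8 \right)}}{12675} - \frac{172 \log{\left(\frac{173}{4} \right)}}{2873} - \frac{56 \log{\left(5 \right)}}{429} - \frac{152 \operatorname{atan}{\left(\frac{5}{2} \right)}}{2873} + \frac{63}{1040} + \frac{152 \operatorname{atan}{\left(\frac{13}{2} \right)}}{2873} + \frac{172 \log{\left(\frac{29}{4} \right)}}{2873} + \frac{1727 \log{\left(4 \right)}}{12675} + \frac{2868 \log{\left(\frac{13}{2} \right)}}{4675}.

Antiderivative: F(x) = \frac{- 309400 \left(2 x + 3\right) \log{\left(x - \frac{3}{2} \right)} - 322949 \left(2 x + 3\right) \log{\left(x + \frac{3}{2} \right)} - 1454076 \left(2 x + 3\right) \log{\left(x + 4 \right)} - 141900 \left(2 x + 3\right) \log{\left(x^{2} + 1 \right)} + 125400 \left(2 x + 3\right) \operatorname{atan}{\left(x \right)} - 2297295}{2370225 \left(2 x + 3\right)}; value = - \frac{2868 \log{\left(\frac{21}{2} \right)}}{4675} - \frac{1727 \log{\left(8 \right)}}{12675} - \frac{172 \log{\left(\frac{173}{4} \right)}}{2873} - \frac{56 \log{\left(5 \right)}}{429} - \frac{152 \operatorname{atan}{\left(\frac{5}{2} \right)}}{2873} + \frac{63}{1040} + \frac{152 \operatorname{atan}{\left(\frac{13}{2} \right)}}{2873} + \frac{172 \log{\left(\frac{29}{4} \right)}}{2873} + \frac{1727 \log{\left(4 \right)}}{12675} + \frac{2868 \log{\left(\frac{13}{2} \right)}}{4675}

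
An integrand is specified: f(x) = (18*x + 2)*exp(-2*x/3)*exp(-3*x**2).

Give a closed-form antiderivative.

An antiderivative is F(x) = -3*exp(-2*x/3)*exp(-3*x**2).

The substitution u = -3*x**2 - 2*x/3 works: f is exactly (dF/du)*(du/dx) for that inner function.
Check: d/dx[-3*exp(-2*x/3)*exp(-3*x**2)] = (18*x + 2)*exp(-2*x/3)*exp(-3*x**2) = f(x).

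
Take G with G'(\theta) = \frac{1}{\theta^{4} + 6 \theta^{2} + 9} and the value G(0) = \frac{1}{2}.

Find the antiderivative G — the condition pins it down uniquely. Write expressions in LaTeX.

G(\theta) = \frac{9 \theta^{2} + 3 \theta + \sqrt{3} \left(\theta^{2} + 3\right) \operatorname{atan}{\left(\frac{\sqrt{3} \theta}{3} \right)} + 27}{18 \left(\theta^{2} + 3\right)}

Whatever form G(\theta) takes, its d/d\theta must return the stated G'(\theta).
A general antiderivative is \frac{\theta}{6 \theta^{2} + 18} + \frac{\sqrt{3} \operatorname{atan}{\left(\frac{\sqrt{3} \theta}{3} \right)}}{18} + C.
The condition gives C = \frac{1}{2} - (0) = \frac{1}{2}.
So G(\theta) = \frac{9 \theta^{2} + 3 \theta + \sqrt{3} \left(\theta^{2} + 3\right) \operatorname{atan}{\left(\frac{\sqrt{3} \theta}{3} \right)} + 27}{18 \left(\theta^{2} + 3\right)}.
Check: d/d\theta[\frac{9 \theta^{2} + 3 \theta + \sqrt{3} \left(\theta^{2} + 3\right) \operatorname{atan}{\left(\frac{\sqrt{3} \theta}{3} \right)} + 27}{18 \left(\theta^{2} + 3\right)}] = \frac{1}{\theta^{4} + 6 \theta^{2} + 9} = G'(\theta).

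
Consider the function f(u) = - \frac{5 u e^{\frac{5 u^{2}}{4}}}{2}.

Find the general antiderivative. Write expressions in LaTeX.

The substitution w = \frac{5 u^{2}}{4} works: f is exactly (dF/dw)*(dw/du) for that inner function.
Check: d/du[- e^{\frac{5 u^{2}}{4}}] = - \frac{5 u e^{\frac{5 u^{2}}{4}}}{2} = f(u).

F(u) = - e^{\frac{5 u^{2}}{4}} + C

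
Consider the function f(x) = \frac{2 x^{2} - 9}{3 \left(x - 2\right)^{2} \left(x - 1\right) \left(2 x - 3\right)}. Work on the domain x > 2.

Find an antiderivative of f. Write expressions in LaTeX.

The denominator factors as 3 \left(x - 2\right)^{2} \left(x - 1\right) \left(2 x - 3\right); partial fractions split f into directly integrable pieces: - \frac{12}{2 x - 3} + \frac{7}{3 \left(x - 1\right)} + \frac{11}{3 \left(x - 2\right)} - \frac{1}{3 \left(x - 2\right)^{2}}.
Check: d/dx[\frac{11 \left(x - 2\right) \log{\left(x - 2 \right)} - 18 \left(x - 2\right) \log{\left(x - \frac{3}{2} \right)} + 7 \left(x - 2\right) \log{\left(x - 1 \right)} + 1}{3 \left(x - 2\right)}] = \frac{2 x^{2} - 9}{6 x^{4} - 39 x^{3} + 93 x^{2} - 96 x + 36}, which equals f(x).

An antiderivative is F(x) = \frac{11 \left(x - 2\right) \log{\left(x - 2 \right)} - 18 \left(x - 2\right) \log{\left(x - \frac{3}{2} \right)} + 7 \left(x - 2\right) \log{\left(x - 1 \right)} + 1}{3 \left(x - 2\right)}.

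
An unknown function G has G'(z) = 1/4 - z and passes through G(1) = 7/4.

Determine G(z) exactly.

Recover the given G'(z) by differentiating a candidate G(z); any mismatch rules it out.
A general antiderivative is -z**2/2 + z/4 + C.
The condition gives C = 7/4 - (-1/4) = 2.
So G(z) = (-2*z**2 + z + 8)/4.
Check: d/dz[(-2*z**2 + z + 8)/4] = 1/4 - z = G'(z).

G(z) = (-2*z**2 + z + 8)/4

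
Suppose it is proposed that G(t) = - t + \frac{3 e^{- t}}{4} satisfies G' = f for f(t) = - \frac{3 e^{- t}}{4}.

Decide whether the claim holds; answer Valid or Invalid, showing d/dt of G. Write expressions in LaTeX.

Invalid: d/dt[G] - f = -1, which is not 0.

d/dt[G] = \frac{\left(- 4 e^{t} - 3\right) e^{- t}}{4}
d/dt[G] - f(t) = -1 != 0.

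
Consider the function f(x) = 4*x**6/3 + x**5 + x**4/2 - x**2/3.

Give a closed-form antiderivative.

An antiderivative is F(x) = x**3*(120*x**4 + 105*x**3 + 63*x**2 - 70)/630.

The integrand splits into summands that can be handled one at a time.
Check: d/dx[x**3*(120*x**4 + 105*x**3 + 63*x**2 - 70)/630] = 4*x**6/3 + x**5 + x**4/2 - x**2/3 = f(x).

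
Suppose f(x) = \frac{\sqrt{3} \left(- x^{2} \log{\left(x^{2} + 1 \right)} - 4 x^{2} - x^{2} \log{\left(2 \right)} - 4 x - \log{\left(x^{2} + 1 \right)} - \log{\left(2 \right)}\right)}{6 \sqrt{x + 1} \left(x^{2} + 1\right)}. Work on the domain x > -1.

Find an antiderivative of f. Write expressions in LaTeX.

Recognize the product-rule pattern: f = u'v + uv' with u = - \frac{\sqrt{3 x + 3}}{3}, v = \log{\left(2 x^{2} + 2 \right)}, so integration by parts undoes it.
Check: d/dx[- \frac{\sqrt{3 x + 3} \log{\left(2 x^{2} + 2 \right)}}{3}] = \frac{- \sqrt{3} x^{2} \log{\left(x^{2} + 1 \right)} - 4 \sqrt{3} x^{2} - \sqrt{3} x^{2} \log{\left(2 \right)} - 4 \sqrt{3} x - \sqrt{3} \log{\left(x^{2} + 1 \right)} - \sqrt{3} \log{\left(2 \right)}}{6 x^{2} \sqrt{x + 1} + 6 \sqrt{x + 1}}, which equals f(x).

An antiderivative is F(x) = - \frac{\sqrt{3 x + 3} \log{\left(2 x^{2} + 2 \right)}}{3}.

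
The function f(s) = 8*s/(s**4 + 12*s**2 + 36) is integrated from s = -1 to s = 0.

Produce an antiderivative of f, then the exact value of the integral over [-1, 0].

Antiderivative: F(s) = -2/(s**2/2 + 3); value = -2/21

f matches the chain-rule pattern g'(h)*h' with inner function h(s) = s**2/2 + 3; substituting u = h(s) collapses the integral.
F(s) = -2/(s**2/2 + 3) is an antiderivative of f.
Check: d/ds[-2/(s**2/2 + 3)] = 8*s/(s**4 + 12*s**2 + 36) = f(s).
F(0) = -2/3; F(-1) = -4/7.
Integral = F(0) - F(-1) = -2/21.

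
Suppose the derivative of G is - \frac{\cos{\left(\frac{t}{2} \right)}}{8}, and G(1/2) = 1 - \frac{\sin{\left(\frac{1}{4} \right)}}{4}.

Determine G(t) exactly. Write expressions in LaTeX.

For G(t) to be correct, d/dt[G] must agree with the stated G'(t) identically.
A general antiderivative is - \frac{\sin{\left(\frac{t}{2} \right)}}{4} + C.
The condition gives C = 1 - \frac{\sin{\left(\frac{1}{4} \right)}}{4} - (- \frac{\sin{\left(\frac{1}{4} \right)}}{4}) = 1.
So G(t) = - \frac{\sin{\left(\frac{t}{2} \right)} - 4}{4}.
Check: d/dt[- \frac{\sin{\left(\frac{t}{2} \right)} - 4}{4}] = - \frac{\cos{\left(\frac{t}{2} \right)}}{8} = G'(t).

G(t) = - \frac{\sin{\left(\frac{t}{2} \right)} - 4}{4}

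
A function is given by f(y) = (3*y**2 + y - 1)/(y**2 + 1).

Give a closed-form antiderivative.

An antiderivative is F(y) = (6*y + log(y**2 + 1) - 8*atan(y))/2.

An antiderivative F(y) passes only if d/dy[F] lands on f(y) exactly.
Check: d/dy[(6*y + log(y**2 + 1) - 8*atan(y))/2] = (3*y**2 + y - 1)/(y**2 + 1) = f(y).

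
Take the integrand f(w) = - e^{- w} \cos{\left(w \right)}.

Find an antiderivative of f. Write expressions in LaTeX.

An antiderivative is F(w) = - \frac{e^{- w} \sin{\left(w \right)}}{2} + \frac{e^{- w} \cos{\left(w \right)}}{2}.

Whatever form F(w) takes, F'(w) = f(w) is non-negotiable.
Check: d/dw[- \frac{e^{- w} \sin{\left(w \right)}}{2} + \frac{e^{- w} \cos{\left(w \right)}}{2}] = - e^{- w} \cos{\left(w \right)} = f(w).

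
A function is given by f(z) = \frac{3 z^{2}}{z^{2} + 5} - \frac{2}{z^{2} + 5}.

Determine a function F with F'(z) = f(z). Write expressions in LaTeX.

An antiderivative is F(z) = \frac{15 z - 17 \sqrt{5} \operatorname{atan}{\left(\frac{\sqrt{5} z}{5} \right)}}{5}.

Integrate term by term and add the pieces.
Check: d/dz[\frac{15 z - 17 \sqrt{5} \operatorname{atan}{\left(\frac{\sqrt{5} z}{5} \right)}}{5}] = \frac{3 z^{2} - 2}{z^{2} + 5}, which equals f(z).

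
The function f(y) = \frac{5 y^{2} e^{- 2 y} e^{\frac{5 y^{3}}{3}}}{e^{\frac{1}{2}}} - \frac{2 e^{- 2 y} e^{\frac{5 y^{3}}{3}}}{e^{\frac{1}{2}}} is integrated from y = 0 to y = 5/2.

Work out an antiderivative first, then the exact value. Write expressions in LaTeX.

Antiderivative: F(y) = e^{\frac{5 y^{3}}{3} - 2 y - \frac{1}{2}}; value = - \frac{1}{e^{\frac{1}{2}}} + e^{\frac{493}{24}}

The substitution u = \frac{5 y^{3}}{3} - 2 y - \frac{1}{2} works: f is exactly (dF/du)*(du/dy) for that inner function.
F(y) = e^{\frac{5 y^{3}}{3} - 2 y - \frac{1}{2}} is an antiderivative of f.
Check: d/dy[e^{\frac{5 y^{3}}{3} - 2 y - \frac{1}{2}}] = \frac{\left(5 y^{2} - 2\right) e^{- 2 y} e^{\frac{5 y^{3}}{3}}}{e^{\frac{1}{2}}}, which equals f(y).
F(5/2) = e^{\frac{493}{24}}; F(0) = e^{- \frac{1}{2}}.
Integral = F(5/2) - F(0) = - \frac{1}{e^{\frac{1}{2}}} + e^{\frac{493}{24}}.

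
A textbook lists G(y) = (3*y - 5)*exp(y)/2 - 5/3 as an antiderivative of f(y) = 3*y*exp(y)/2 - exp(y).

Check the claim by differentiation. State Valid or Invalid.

Valid - the claim checks out under differentiation.

d/dy[G] = 3*y*exp(y)/2 - exp(y)
This equals f(y) exactly, so the claim holds.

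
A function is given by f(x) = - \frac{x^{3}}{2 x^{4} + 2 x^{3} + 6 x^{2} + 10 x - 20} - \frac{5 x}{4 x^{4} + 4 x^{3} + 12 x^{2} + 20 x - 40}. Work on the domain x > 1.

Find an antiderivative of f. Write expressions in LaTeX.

An antiderivative is F(x) = - \frac{7 \log{\left(x - 1 \right)}}{72} - \frac{13 \log{\left(x + 2 \right)}}{54} - \frac{35 \log{\left(x^{2} + 5 \right)}}{432} + \frac{5 \sqrt{5} \operatorname{atan}{\left(\frac{\sqrt{5} x}{5} \right)}}{216}.

The denominator factors as 4 \left(x - 1\right) \left(x + 2\right) \left(x^{2} + 5\right); partial fractions split f into directly integrable pieces: - \frac{5 \left(7 x - 5\right)}{216 \left(x^{2} + 5\right)} - \frac{13}{54 \left(x + 2\right)} - \frac{7}{72 \left(x - 1\right)}.
Check: d/dx[- \frac{7 \log{\left(x - 1 \right)}}{72} - \frac{13 \log{\left(x + 2 \right)}}{54} - \frac{35 \log{\left(x^{2} + 5 \right)}}{432} + \frac{5 \sqrt{5} \operatorname{atan}{\left(\frac{\sqrt{5} x}{5} \right)}}{216}] = \frac{- 2 x^{3} - 5 x}{4 x^{4} + 4 x^{3} + 12 x^{2} + 20 x - 40}, which equals f(x).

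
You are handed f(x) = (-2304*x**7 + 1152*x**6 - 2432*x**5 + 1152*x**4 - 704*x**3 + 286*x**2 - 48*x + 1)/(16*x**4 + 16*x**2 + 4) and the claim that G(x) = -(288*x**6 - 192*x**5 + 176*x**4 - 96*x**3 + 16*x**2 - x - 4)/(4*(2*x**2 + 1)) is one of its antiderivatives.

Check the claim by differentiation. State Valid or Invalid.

d/dx[G] = (-2304*x**7 + 1152*x**6 - 2432*x**5 + 1152*x**4 - 704*x**3 + 286*x**2 - 48*x + 1)/(16*x**4 + 16*x**2 + 4)
This equals f(x) exactly, so the claim holds.

Valid. The derivative of G reproduces f.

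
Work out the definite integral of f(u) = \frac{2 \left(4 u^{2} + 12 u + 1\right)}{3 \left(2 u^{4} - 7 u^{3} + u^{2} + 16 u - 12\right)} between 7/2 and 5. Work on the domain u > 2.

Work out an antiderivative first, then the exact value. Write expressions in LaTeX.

Antiderivative: F(u) = \frac{2 \left(- 865 u \log{\left(u - 2 \right)} + 833 u \log{\left(u - 1 \right)} + 32 u \log{\left(u + \frac{3}{2} \right)} + 1730 \log{\left(u - 2 \right)} - 1666 \log{\left(u - 1 \right)} - 64 \log{\left(u + \frac{3}{2} \right)} - 1435\right)}{735 \left(u - 2\right)}; value = - \frac{346 \log{\left(3 \right)}}{147} - \frac{34 \log{\left(\frac{5}{2} \right)}}{15} - \frac{64 \log{\left(5 \right)}}{735} + \frac{64 \log{\left(\frac{13}{2} \right)}}{735} + \frac{346 \log{\left(\frac{3}{2} \right)}}{147} + \frac{82}{63} + \frac{34 \log{\left(4 \right)}}{15}

Factor the denominator (3 \left(u - 2\right)^{2} \left(u - 1\right) \left(2 u + 3\right)) and decompose: f = \frac{128}{735 \left(2 u + 3\right)} + \frac{34}{15 \left(u - 1\right)} - \frac{346}{147 \left(u - 2\right)} + \frac{82}{21 \left(u - 2\right)^{2}}; each piece integrates to a log, atan, or power term.
F(u) = \frac{2 \left(- 865 u \log{\left(u - 2 \right)} + 833 u \log{\left(u - 1 \right)} + 32 u \log{\left(u + \frac{3}{2} \right)} + 1730 \log{\left(u - 2 \right)} - 1666 \log{\left(u - 1 \right)} - 64 \log{\left(u + \frac{3}{2} \right)} - 1435\right)}{735 \left(u - 2\right)} is an antiderivative of f.
Check: d/du[\frac{2 \left(- 865 u \log{\left(u - 2 \right)} + 833 u \log{\left(u - 1 \right)} + 32 u \log{\left(u + \frac{3}{2} \right)} + 1730 \log{\left(u - 2 \right)} - 1666 \log{\left(u - 1 \right)} - 64 \log{\left(u + \frac{3}{2} \right)} - 1435\right)}{735 \left(u - 2\right)}] = \frac{8 u^{2} + 24 u + 2}{6 u^{4} - 21 u^{3} + 3 u^{2} + 48 u - 36}, which equals f(u).
F(5) = - \frac{346 \log{\left(3 \right)}}{147} - \frac{82}{63} + \frac{64 \log{\left(\frac{13}{2} \right)}}{735} + \frac{34 \log{\left(4 \right)}}{15}; F(7/2) = - \frac{164}{63} - \frac{346 \log{\left(\frac{3}{2} \right)}}{147} + \frac{64 \log{\left(5 \right)}}{735} + \frac{34 \log{\left(\frac{5}{2} \right)}}{15}.
Integral = F(5) - F(7/2) = - \frac{346 \log{\left(3 \right)}}{147} - \frac{34 \log{\left(\frac{5}{2} \right)}}{15} - \frac{64 \log{\left(5 \right)}}{735} + \frac{64 \log{\left(\frac{13}{2} \right)}}{735} + \frac{346 \log{\left(\frac{3}{2} \right)}}{147} + \frac{82}{63} + \frac{34 \log{\left(4 \right)}}{15}.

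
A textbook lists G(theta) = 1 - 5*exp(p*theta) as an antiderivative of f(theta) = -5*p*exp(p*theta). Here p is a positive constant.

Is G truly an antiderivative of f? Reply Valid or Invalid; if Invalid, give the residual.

d/dtheta[G] = -5*p*exp(p*theta)
This equals f(theta) exactly, so the claim holds.

Valid - the claim checks out under differentiation.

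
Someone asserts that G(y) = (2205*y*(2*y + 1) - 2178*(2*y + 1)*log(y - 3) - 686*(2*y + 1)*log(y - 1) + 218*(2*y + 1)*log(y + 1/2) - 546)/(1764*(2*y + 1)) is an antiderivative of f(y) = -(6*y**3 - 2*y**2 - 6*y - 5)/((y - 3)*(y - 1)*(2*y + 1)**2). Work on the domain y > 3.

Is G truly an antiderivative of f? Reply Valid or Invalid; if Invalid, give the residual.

Invalid: d/dy[G] - f = 5/4, which is not 0.

d/dy[G] = (20*y**4 - 84*y**3 - 7*y**2 + 64*y + 35)/(16*y**4 - 48*y**3 - 12*y**2 + 32*y + 12)
d/dy[G] - f(y) = 5/4 != 0.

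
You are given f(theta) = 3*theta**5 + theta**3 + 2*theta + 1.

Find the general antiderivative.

The integrand splits into summands that can be handled one at a time.
Check: d/dtheta[theta**6/2 + theta**4/4 + theta**2 + theta] = 3*theta**5 + theta**3 + 2*theta + 1 = f(theta).

F(theta) = theta**6/2 + theta**4/4 + theta**2 + theta + C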